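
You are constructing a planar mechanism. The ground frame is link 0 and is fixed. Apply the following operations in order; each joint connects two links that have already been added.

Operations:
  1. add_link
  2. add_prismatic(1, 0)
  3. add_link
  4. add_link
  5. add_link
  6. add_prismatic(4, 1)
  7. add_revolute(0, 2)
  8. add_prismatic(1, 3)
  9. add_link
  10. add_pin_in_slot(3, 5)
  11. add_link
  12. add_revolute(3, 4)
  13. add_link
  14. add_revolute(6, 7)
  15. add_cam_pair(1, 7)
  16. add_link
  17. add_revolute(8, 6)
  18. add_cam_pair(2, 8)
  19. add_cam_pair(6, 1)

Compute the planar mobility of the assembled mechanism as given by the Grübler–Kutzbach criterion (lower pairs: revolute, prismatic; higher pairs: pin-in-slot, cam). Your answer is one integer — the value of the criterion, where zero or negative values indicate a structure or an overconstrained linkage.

ground; <1,0,0>
#1 <2,0,0>
P:1↔0 J1 <2,1,0>
#2 <3,1,0>
#3 <4,1,0>
#4 <5,1,0>
P:4↔1 J1 <5,2,0>
R:0↔2 J1 <5,3,0>
P:1↔3 J1 <5,4,0>
#5 <6,4,0>
PS:3↔5 J2 <6,4,1>
#6 <7,4,1>
R:3↔4 J1 <7,5,1>
#7 <8,5,1>
R:6↔7 J1 <8,6,1>
C:1↔7 J2 <8,6,2>
#8 <9,6,2>
R:8↔6 J1 <9,7,2>
C:2↔8 J2 <9,7,3>
C:6↔1 J2 <9,7,4>
3×8 − 2×7 − 1×4 = 6

M = 6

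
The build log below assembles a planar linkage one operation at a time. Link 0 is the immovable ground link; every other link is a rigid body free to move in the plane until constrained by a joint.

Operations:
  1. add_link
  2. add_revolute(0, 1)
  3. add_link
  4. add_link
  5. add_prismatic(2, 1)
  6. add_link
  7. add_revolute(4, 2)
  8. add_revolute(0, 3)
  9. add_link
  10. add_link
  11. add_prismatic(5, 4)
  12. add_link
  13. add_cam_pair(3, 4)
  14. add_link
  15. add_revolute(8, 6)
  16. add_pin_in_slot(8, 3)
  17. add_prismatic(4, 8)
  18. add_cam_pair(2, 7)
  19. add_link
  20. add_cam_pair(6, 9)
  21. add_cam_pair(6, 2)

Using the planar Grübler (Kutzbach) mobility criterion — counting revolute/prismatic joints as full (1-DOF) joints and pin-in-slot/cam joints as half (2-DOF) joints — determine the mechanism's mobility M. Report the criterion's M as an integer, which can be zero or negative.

M = 8

link 0 = ground. State L|J1|J2 = 1|0|0
+link1  2|0|0
R(0,1) f=1→J1  2|1|0
+link2  3|1|0
+link3  4|1|0
P(2,1) f=1→J1  4|2|0
+link4  5|2|0
R(4,2) f=1→J1  5|3|0
R(0,3) f=1→J1  5|4|0
+link5  6|4|0
+link6  7|4|0
P(5,4) f=1→J1  7|5|0
+link7  8|5|0
C(3,4) f=2→J2  8|5|1
+link8  9|5|1
R(8,6) f=1→J1  9|6|1
PS(8,3) f=2→J2  9|6|2
P(4,8) f=1→J1  9|7|2
C(2,7) f=2→J2  9|7|3
+link9  10|7|3
C(6,9) f=2→J2  10|7|4
C(6,2) f=2→J2  10|7|5
M = 3(10−1)−2·7−5 = 27−14−5 = 8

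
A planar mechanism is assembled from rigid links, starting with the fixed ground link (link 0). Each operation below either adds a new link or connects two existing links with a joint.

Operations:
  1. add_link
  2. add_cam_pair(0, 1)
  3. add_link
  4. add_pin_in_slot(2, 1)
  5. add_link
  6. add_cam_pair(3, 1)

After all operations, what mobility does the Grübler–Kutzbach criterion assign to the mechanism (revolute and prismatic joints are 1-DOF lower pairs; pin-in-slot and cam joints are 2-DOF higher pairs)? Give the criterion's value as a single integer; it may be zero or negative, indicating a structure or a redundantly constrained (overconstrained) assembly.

M = 6

L=1 J1=0 J2=0
add link → L=2 J1=0 J2=0
C@0,1 dof=2 J2 → L=2 J1=0 J2=1
add link → L=3 J1=0 J2=1
PS@2,1 dof=2 J2 → L=3 J1=0 J2=2
add link → L=4 J1=0 J2=2
C@3,1 dof=2 J2 → L=4 J1=0 J2=3
M=3(L−1)−2J1−J2=3·3−2·0−3=6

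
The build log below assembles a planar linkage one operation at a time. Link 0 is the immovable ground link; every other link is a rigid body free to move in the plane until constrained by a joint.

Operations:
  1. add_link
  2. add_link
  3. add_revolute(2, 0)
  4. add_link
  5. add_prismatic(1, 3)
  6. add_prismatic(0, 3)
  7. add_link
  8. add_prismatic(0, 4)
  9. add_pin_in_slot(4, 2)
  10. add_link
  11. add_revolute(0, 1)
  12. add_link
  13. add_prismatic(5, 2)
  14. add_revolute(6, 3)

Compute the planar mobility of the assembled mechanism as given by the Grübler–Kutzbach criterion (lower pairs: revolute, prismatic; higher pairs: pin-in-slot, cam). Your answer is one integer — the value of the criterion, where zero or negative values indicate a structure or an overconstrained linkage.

M = 3

link 0 = ground. State L|J1|J2 = 1|0|0
+link1  2|0|0
+link2  3|0|0
R(2,0) f=1→J1  3|1|0
+link3  4|1|0
P(1,3) f=1→J1  4|2|0
P(0,3) f=1→J1  4|3|0
+link4  5|3|0
P(0,4) f=1→J1  5|4|0
PS(4,2) f=2→J2  5|4|1
+link5  6|4|1
R(0,1) f=1→J1  6|5|1
+link6  7|5|1
P(5,2) f=1→J1  7|6|1
R(6,3) f=1→J1  7|7|1
M = 3(7−1)−2·7−1 = 18−14−1 = 3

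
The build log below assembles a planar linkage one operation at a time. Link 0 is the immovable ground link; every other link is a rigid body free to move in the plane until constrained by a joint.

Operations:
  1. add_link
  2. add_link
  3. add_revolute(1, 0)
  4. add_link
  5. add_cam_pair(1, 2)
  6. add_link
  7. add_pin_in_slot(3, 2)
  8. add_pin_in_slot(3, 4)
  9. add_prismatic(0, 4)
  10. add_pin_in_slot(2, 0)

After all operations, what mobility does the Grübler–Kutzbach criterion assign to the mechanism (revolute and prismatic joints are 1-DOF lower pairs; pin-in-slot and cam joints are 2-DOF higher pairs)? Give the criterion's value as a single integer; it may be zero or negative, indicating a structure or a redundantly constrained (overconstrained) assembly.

(L,J1,J2)=(1,0,0); link0 fixed
link1: (2,0,0)
link2: (3,0,0)
R 1-0 [J1]: (3,1,0)
link3: (4,1,0)
C 1-2 [J2]: (4,1,1)
link4: (5,1,1)
PS 3-2 [J2]: (5,1,2)
PS 3-4 [J2]: (5,1,3)
P 0-4 [J1]: (5,2,3)
PS 2-0 [J2]: (5,2,4)
Grübler: 3·4 − 2·2 − 4 = 4

M = 4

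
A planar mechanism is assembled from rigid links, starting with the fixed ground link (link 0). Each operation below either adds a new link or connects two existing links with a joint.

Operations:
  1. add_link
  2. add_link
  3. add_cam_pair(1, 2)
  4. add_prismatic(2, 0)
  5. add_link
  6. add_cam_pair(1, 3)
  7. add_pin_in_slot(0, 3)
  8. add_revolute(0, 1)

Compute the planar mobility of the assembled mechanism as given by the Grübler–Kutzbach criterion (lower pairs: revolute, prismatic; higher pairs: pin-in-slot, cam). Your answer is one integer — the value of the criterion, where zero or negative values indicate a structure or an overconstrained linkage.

M = 2

link 0 = ground. State L|J1|J2 = 1|0|0
+link1  2|0|0
+link2  3|0|0
C(1,2) f=2→J2  3|0|1
P(2,0) f=1→J1  3|1|1
+link3  4|1|1
C(1,3) f=2→J2  4|1|2
PS(0,3) f=2→J2  4|1|3
R(0,1) f=1→J1  4|2|3
M = 3(4−1)−2·2−3 = 9−4−3 = 2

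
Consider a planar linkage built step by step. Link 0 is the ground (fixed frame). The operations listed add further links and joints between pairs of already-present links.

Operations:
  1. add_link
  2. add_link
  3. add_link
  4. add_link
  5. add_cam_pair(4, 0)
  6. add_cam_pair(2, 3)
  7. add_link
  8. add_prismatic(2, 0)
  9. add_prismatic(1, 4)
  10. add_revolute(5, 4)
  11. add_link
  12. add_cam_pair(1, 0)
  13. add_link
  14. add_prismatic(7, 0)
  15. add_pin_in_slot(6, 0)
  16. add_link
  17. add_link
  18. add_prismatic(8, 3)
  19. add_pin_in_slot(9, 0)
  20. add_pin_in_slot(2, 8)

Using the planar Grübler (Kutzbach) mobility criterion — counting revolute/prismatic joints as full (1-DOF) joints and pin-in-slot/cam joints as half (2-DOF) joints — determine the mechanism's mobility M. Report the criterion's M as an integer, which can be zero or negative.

[1;0;0] (link 0 is ground)
L+ [2;0;0]
L+ [3;0;0]
L+ [4;0;0]
L+ [5;0;0]
C(4,0)∈J2 [5;0;1]
C(2,3)∈J2 [5;0;2]
L+ [6;0;2]
P(2,0)∈J1 [6;1;2]
P(1,4)∈J1 [6;2;2]
R(5,4)∈J1 [6;3;2]
L+ [7;3;2]
C(1,0)∈J2 [7;3;3]
L+ [8;3;3]
P(7,0)∈J1 [8;4;3]
PS(6,0)∈J2 [8;4;4]
L+ [9;4;4]
L+ [10;4;4]
P(8,3)∈J1 [10;5;4]
PS(9,0)∈J2 [10;5;5]
PS(2,8)∈J2 [10;5;6]
mobility = 27 − 10 − 6 = 11

M = 11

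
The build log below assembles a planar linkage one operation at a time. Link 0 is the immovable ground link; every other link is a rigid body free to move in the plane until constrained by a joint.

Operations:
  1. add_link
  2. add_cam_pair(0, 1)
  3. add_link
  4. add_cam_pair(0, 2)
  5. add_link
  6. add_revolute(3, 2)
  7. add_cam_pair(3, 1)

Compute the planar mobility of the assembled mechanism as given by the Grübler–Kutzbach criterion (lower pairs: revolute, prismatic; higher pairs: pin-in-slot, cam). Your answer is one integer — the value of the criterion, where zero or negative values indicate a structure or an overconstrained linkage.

link 0 = ground. State L|J1|J2 = 1|0|0
+link1  2|0|0
C(0,1) f=2→J2  2|0|1
+link2  3|0|1
C(0,2) f=2→J2  3|0|2
+link3  4|0|2
R(3,2) f=1→J1  4|1|2
C(3,1) f=2→J2  4|1|3
M = 3(4−1)−2·1−3 = 9−2−3 = 4

M = 4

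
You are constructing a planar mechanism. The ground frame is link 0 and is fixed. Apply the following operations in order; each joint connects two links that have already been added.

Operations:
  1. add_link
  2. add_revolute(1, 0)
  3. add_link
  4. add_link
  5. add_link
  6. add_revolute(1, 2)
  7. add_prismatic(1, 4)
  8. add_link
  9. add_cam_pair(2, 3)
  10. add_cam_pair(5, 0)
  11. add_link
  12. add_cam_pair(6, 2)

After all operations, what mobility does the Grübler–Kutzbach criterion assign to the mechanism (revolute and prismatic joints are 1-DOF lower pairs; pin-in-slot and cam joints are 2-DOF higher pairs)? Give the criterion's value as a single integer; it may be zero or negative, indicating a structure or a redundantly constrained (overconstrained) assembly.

M = 9

L=1 J1=0 J2=0
add link → L=2 J1=0 J2=0
R@1,0 dof=1 J1 → L=2 J1=1 J2=0
add link → L=3 J1=1 J2=0
add link → L=4 J1=1 J2=0
add link → L=5 J1=1 J2=0
R@1,2 dof=1 J1 → L=5 J1=2 J2=0
P@1,4 dof=1 J1 → L=5 J1=3 J2=0
add link → L=6 J1=3 J2=0
C@2,3 dof=2 J2 → L=6 J1=3 J2=1
C@5,0 dof=2 J2 → L=6 J1=3 J2=2
add link → L=7 J1=3 J2=2
C@6,2 dof=2 J2 → L=7 J1=3 J2=3
M=3(L−1)−2J1−J2=3·6−2·3−3=9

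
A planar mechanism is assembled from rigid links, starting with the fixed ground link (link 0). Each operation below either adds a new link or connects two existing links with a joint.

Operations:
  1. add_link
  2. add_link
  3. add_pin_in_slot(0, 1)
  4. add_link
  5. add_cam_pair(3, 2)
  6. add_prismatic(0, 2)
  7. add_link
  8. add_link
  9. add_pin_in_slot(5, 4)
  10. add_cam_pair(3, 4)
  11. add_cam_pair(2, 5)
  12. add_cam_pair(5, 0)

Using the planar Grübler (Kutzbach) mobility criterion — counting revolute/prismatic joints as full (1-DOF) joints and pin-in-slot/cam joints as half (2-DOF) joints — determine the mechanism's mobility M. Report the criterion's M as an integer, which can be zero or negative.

[1;0;0] (link 0 is ground)
L+ [2;0;0]
L+ [3;0;0]
PS(0,1)∈J2 [3;0;1]
L+ [4;0;1]
C(3,2)∈J2 [4;0;2]
P(0,2)∈J1 [4;1;2]
L+ [5;1;2]
L+ [6;1;2]
PS(5,4)∈J2 [6;1;3]
C(3,4)∈J2 [6;1;4]
C(2,5)∈J2 [6;1;5]
C(5,0)∈J2 [6;1;6]
mobility = 15 − 2 − 6 = 7

M = 7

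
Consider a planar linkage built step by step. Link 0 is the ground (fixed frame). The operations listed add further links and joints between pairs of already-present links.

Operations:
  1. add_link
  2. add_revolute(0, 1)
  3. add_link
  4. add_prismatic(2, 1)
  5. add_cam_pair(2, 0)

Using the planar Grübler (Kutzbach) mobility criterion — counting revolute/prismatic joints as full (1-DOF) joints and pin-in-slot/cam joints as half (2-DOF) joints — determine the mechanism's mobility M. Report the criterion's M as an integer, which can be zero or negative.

M = 1

ground; <1,0,0>
#1 <2,0,0>
R:0↔1 J1 <2,1,0>
#2 <3,1,0>
P:2↔1 J1 <3,2,0>
C:2↔0 J2 <3,2,1>
3×2 − 2×2 − 1×1 = 1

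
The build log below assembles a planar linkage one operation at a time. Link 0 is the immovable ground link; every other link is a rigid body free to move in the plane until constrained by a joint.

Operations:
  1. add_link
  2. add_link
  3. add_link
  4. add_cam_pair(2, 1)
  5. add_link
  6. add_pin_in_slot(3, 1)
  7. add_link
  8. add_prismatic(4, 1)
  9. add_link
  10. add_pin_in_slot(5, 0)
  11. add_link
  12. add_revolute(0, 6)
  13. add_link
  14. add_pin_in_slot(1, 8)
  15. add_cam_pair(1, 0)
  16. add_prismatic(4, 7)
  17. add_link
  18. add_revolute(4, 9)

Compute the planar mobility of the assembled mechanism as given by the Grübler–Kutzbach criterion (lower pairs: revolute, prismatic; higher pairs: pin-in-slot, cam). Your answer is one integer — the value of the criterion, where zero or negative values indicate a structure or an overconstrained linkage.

L=1 J1=0 J2=0
add link → L=2 J1=0 J2=0
add link → L=3 J1=0 J2=0
add link → L=4 J1=0 J2=0
C@2,1 dof=2 J2 → L=4 J1=0 J2=1
add link → L=5 J1=0 J2=1
PS@3,1 dof=2 J2 → L=5 J1=0 J2=2
add link → L=6 J1=0 J2=2
P@4,1 dof=1 J1 → L=6 J1=1 J2=2
add link → L=7 J1=1 J2=2
PS@5,0 dof=2 J2 → L=7 J1=1 J2=3
add link → L=8 J1=1 J2=3
R@0,6 dof=1 J1 → L=8 J1=2 J2=3
add link → L=9 J1=2 J2=3
PS@1,8 dof=2 J2 → L=9 J1=2 J2=4
C@1,0 dof=2 J2 → L=9 J1=2 J2=5
P@4,7 dof=1 J1 → L=9 J1=3 J2=5
add link → L=10 J1=3 J2=5
R@4,9 dof=1 J1 → L=10 J1=4 J2=5
M=3(L−1)−2J1−J2=3·9−2·4−5=14

M = 14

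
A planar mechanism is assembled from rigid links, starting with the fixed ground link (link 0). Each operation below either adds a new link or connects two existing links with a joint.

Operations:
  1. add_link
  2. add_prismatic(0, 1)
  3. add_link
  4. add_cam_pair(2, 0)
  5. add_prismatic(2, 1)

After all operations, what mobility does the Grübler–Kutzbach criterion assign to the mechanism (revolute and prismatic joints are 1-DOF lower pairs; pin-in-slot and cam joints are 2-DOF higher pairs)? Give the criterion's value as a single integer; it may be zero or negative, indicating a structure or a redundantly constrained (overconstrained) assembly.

M = 1

L=1 J1=0 J2=0
add link → L=2 J1=0 J2=0
P@0,1 dof=1 J1 → L=2 J1=1 J2=0
add link → L=3 J1=1 J2=0
C@2,0 dof=2 J2 → L=3 J1=1 J2=1
P@2,1 dof=1 J1 → L=3 J1=2 J2=1
M=3(L−1)−2J1−J2=3·2−2·2−1=1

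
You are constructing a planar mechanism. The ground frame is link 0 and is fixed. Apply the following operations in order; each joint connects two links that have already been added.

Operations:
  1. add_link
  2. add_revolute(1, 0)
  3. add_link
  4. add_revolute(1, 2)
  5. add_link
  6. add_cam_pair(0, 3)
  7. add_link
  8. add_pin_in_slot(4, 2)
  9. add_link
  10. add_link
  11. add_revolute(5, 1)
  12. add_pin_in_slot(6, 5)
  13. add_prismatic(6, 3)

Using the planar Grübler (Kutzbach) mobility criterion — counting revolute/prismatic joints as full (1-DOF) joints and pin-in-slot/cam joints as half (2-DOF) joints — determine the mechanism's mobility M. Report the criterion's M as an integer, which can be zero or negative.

[1;0;0] (link 0 is ground)
L+ [2;0;0]
R(1,0)∈J1 [2;1;0]
L+ [3;1;0]
R(1,2)∈J1 [3;2;0]
L+ [4;2;0]
C(0,3)∈J2 [4;2;1]
L+ [5;2;1]
PS(4,2)∈J2 [5;2;2]
L+ [6;2;2]
L+ [7;2;2]
R(5,1)∈J1 [7;3;2]
PS(6,5)∈J2 [7;3;3]
P(6,3)∈J1 [7;4;3]
mobility = 18 − 8 − 3 = 7

M = 7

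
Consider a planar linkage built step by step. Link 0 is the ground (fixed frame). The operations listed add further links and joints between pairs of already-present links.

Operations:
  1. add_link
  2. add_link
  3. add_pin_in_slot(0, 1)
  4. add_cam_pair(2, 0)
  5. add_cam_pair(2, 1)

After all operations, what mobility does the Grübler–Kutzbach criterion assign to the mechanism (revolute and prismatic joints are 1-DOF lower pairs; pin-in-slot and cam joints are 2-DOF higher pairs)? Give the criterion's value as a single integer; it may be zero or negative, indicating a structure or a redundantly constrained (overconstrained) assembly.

M = 3

(L,J1,J2)=(1,0,0); link0 fixed
link1: (2,0,0)
link2: (3,0,0)
PS 0-1 [J2]: (3,0,1)
C 2-0 [J2]: (3,0,2)
C 2-1 [J2]: (3,0,3)
Grübler: 3·2 − 2·0 − 3 = 3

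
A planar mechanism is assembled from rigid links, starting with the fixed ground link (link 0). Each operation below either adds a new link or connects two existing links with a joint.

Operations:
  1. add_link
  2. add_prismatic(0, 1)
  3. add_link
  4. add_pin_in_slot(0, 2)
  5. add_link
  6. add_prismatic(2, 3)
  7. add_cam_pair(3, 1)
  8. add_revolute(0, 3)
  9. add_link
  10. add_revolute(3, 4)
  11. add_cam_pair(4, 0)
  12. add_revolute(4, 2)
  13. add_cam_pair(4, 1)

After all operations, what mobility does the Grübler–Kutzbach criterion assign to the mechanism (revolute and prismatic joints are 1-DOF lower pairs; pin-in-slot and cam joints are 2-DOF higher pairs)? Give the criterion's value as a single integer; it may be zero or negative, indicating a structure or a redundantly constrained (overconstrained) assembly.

M = -2

ground; <1,0,0>
#1 <2,0,0>
P:0↔1 J1 <2,1,0>
#2 <3,1,0>
PS:0↔2 J2 <3,1,1>
#3 <4,1,1>
P:2↔3 J1 <4,2,1>
C:3↔1 J2 <4,2,2>
R:0↔3 J1 <4,3,2>
#4 <5,3,2>
R:3↔4 J1 <5,4,2>
C:4↔0 J2 <5,4,3>
R:4↔2 J1 <5,5,3>
C:4↔1 J2 <5,5,4>
3×4 − 2×5 − 1×4 = -2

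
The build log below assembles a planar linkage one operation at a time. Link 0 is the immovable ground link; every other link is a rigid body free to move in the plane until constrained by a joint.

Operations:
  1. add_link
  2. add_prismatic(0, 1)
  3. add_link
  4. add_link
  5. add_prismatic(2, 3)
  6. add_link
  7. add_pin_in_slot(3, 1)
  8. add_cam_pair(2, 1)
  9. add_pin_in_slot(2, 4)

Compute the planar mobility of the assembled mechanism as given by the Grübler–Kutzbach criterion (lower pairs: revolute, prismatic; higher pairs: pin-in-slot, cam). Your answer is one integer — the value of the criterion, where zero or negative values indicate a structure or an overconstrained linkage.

ground; <1,0,0>
#1 <2,0,0>
P:0↔1 J1 <2,1,0>
#2 <3,1,0>
#3 <4,1,0>
P:2↔3 J1 <4,2,0>
#4 <5,2,0>
PS:3↔1 J2 <5,2,1>
C:2↔1 J2 <5,2,2>
PS:2↔4 J2 <5,2,3>
3×4 − 2×2 − 1×3 = 5

M = 5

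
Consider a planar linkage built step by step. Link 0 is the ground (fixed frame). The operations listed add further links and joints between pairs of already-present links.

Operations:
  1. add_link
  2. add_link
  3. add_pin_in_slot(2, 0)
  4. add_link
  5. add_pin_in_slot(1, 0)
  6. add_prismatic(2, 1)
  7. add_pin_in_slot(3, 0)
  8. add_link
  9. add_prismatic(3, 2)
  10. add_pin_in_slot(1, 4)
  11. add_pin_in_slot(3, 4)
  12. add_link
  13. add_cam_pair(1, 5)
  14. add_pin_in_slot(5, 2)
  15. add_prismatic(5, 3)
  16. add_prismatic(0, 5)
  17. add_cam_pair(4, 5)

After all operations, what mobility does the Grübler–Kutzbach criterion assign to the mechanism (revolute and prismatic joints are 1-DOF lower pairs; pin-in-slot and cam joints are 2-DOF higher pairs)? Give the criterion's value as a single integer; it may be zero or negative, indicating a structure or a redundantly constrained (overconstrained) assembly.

L=1 J1=0 J2=0
add link → L=2 J1=0 J2=0
add link → L=3 J1=0 J2=0
PS@2,0 dof=2 J2 → L=3 J1=0 J2=1
add link → L=4 J1=0 J2=1
PS@1,0 dof=2 J2 → L=4 J1=0 J2=2
P@2,1 dof=1 J1 → L=4 J1=1 J2=2
PS@3,0 dof=2 J2 → L=4 J1=1 J2=3
add link → L=5 J1=1 J2=3
P@3,2 dof=1 J1 → L=5 J1=2 J2=3
PS@1,4 dof=2 J2 → L=5 J1=2 J2=4
PS@3,4 dof=2 J2 → L=5 J1=2 J2=5
add link → L=6 J1=2 J2=5
C@1,5 dof=2 J2 → L=6 J1=2 J2=6
PS@5,2 dof=2 J2 → L=6 J1=2 J2=7
P@5,3 dof=1 J1 → L=6 J1=3 J2=7
P@0,5 dof=1 J1 → L=6 J1=4 J2=7
C@4,5 dof=2 J2 → L=6 J1=4 J2=8
M=3(L−1)−2J1−J2=3·5−2·4−8=-1

M = -1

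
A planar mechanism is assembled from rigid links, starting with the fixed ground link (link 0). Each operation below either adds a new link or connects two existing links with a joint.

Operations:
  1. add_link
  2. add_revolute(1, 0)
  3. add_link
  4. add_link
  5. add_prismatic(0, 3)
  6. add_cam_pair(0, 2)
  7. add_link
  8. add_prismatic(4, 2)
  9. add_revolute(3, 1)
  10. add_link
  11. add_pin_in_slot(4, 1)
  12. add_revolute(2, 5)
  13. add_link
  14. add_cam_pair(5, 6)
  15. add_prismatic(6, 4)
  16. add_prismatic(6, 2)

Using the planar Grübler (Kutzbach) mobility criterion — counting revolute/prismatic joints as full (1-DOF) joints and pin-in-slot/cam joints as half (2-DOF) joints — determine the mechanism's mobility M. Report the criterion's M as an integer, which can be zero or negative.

ground; <1,0,0>
#1 <2,0,0>
R:1↔0 J1 <2,1,0>
#2 <3,1,0>
#3 <4,1,0>
P:0↔3 J1 <4,2,0>
C:0↔2 J2 <4,2,1>
#4 <5,2,1>
P:4↔2 J1 <5,3,1>
R:3↔1 J1 <5,4,1>
#5 <6,4,1>
PS:4↔1 J2 <6,4,2>
R:2↔5 J1 <6,5,2>
#6 <7,5,2>
C:5↔6 J2 <7,5,3>
P:6↔4 J1 <7,6,3>
P:6↔2 J1 <7,7,3>
3×6 − 2×7 − 1×3 = 1

M = 1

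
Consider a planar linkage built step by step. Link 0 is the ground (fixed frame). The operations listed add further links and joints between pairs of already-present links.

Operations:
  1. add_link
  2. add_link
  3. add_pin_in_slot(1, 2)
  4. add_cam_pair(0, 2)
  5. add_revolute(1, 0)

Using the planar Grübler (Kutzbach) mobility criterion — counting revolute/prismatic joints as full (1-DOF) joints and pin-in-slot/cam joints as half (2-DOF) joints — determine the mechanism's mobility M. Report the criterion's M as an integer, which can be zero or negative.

(L,J1,J2)=(1,0,0); link0 fixed
link1: (2,0,0)
link2: (3,0,0)
PS 1-2 [J2]: (3,0,1)
C 0-2 [J2]: (3,0,2)
R 1-0 [J1]: (3,1,2)
Grübler: 3·2 − 2·1 − 2 = 2

M = 2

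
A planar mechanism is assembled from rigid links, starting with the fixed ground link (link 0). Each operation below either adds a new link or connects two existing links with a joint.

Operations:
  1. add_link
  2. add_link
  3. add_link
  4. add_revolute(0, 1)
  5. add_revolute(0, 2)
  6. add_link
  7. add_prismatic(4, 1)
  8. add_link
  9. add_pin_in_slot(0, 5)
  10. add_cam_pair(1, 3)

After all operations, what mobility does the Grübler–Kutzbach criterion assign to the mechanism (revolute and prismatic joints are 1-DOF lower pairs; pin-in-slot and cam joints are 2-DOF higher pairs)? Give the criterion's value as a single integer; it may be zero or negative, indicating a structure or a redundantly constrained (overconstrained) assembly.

[1;0;0] (link 0 is ground)
L+ [2;0;0]
L+ [3;0;0]
L+ [4;0;0]
R(0,1)∈J1 [4;1;0]
R(0,2)∈J1 [4;2;0]
L+ [5;2;0]
P(4,1)∈J1 [5;3;0]
L+ [6;3;0]
PS(0,5)∈J2 [6;3;1]
C(1,3)∈J2 [6;3;2]
mobility = 15 − 6 − 2 = 7

M = 7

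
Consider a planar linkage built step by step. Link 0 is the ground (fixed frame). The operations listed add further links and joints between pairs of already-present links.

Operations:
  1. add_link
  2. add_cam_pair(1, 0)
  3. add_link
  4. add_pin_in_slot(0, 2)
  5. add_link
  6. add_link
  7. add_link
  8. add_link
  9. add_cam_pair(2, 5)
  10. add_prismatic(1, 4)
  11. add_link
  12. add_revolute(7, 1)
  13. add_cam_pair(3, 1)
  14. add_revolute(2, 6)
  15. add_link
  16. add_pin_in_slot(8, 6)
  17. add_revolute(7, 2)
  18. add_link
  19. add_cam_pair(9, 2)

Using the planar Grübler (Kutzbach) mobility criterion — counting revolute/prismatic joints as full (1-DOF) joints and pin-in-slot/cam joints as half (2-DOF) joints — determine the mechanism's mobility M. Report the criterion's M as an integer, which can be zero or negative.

L=1 J1=0 J2=0
add link → L=2 J1=0 J2=0
C@1,0 dof=2 J2 → L=2 J1=0 J2=1
add link → L=3 J1=0 J2=1
PS@0,2 dof=2 J2 → L=3 J1=0 J2=2
add link → L=4 J1=0 J2=2
add link → L=5 J1=0 J2=2
add link → L=6 J1=0 J2=2
add link → L=7 J1=0 J2=2
C@2,5 dof=2 J2 → L=7 J1=0 J2=3
P@1,4 dof=1 J1 → L=7 J1=1 J2=3
add link → L=8 J1=1 J2=3
R@7,1 dof=1 J1 → L=8 J1=2 J2=3
C@3,1 dof=2 J2 → L=8 J1=2 J2=4
R@2,6 dof=1 J1 → L=8 J1=3 J2=4
add link → L=9 J1=3 J2=4
PS@8,6 dof=2 J2 → L=9 J1=3 J2=5
R@7,2 dof=1 J1 → L=9 J1=4 J2=5
add link → L=10 J1=4 J2=5
C@9,2 dof=2 J2 → L=10 J1=4 J2=6
M=3(L−1)−2J1−J2=3·9−2·4−6=13

M = 13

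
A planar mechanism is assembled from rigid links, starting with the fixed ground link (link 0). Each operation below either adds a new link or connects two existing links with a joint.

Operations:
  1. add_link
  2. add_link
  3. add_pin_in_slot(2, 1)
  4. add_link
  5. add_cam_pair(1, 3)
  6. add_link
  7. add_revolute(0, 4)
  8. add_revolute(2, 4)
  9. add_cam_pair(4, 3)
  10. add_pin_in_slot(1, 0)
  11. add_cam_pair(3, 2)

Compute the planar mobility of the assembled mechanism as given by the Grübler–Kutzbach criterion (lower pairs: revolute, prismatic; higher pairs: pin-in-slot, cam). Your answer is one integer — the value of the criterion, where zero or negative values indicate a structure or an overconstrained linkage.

ground; <1,0,0>
#1 <2,0,0>
#2 <3,0,0>
PS:2↔1 J2 <3,0,1>
#3 <4,0,1>
C:1↔3 J2 <4,0,2>
#4 <5,0,2>
R:0↔4 J1 <5,1,2>
R:2↔4 J1 <5,2,2>
C:4↔3 J2 <5,2,3>
PS:1↔0 J2 <5,2,4>
C:3↔2 J2 <5,2,5>
3×4 − 2×2 − 1×5 = 3

M = 3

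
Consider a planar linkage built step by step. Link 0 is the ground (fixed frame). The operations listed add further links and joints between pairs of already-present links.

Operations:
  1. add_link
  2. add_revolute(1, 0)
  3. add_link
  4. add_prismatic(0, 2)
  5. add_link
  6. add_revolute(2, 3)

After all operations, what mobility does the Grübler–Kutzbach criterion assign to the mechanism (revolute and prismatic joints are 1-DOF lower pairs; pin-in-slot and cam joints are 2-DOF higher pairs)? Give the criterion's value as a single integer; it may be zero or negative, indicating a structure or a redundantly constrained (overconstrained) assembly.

M = 3

ground; <1,0,0>
#1 <2,0,0>
R:1↔0 J1 <2,1,0>
#2 <3,1,0>
P:0↔2 J1 <3,2,0>
#3 <4,2,0>
R:2↔3 J1 <4,3,0>
3×3 − 2×3 − 1×0 = 3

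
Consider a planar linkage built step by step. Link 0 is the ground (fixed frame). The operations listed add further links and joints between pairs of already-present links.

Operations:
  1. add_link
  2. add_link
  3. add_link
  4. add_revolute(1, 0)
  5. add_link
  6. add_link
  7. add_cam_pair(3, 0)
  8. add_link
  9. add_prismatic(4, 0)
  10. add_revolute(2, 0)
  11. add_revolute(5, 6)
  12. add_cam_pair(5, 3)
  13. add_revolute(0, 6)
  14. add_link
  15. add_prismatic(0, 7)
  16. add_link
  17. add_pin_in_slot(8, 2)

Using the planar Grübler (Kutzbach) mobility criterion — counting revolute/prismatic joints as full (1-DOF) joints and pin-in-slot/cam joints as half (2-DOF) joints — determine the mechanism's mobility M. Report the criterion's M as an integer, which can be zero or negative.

L=1 J1=0 J2=0
add link → L=2 J1=0 J2=0
add link → L=3 J1=0 J2=0
add link → L=4 J1=0 J2=0
R@1,0 dof=1 J1 → L=4 J1=1 J2=0
add link → L=5 J1=1 J2=0
add link → L=6 J1=1 J2=0
C@3,0 dof=2 J2 → L=6 J1=1 J2=1
add link → L=7 J1=1 J2=1
P@4,0 dof=1 J1 → L=7 J1=2 J2=1
R@2,0 dof=1 J1 → L=7 J1=3 J2=1
R@5,6 dof=1 J1 → L=7 J1=4 J2=1
C@5,3 dof=2 J2 → L=7 J1=4 J2=2
R@0,6 dof=1 J1 → L=7 J1=5 J2=2
add link → L=8 J1=5 J2=2
P@0,7 dof=1 J1 → L=8 J1=6 J2=2
add link → L=9 J1=6 J2=2
PS@8,2 dof=2 J2 → L=9 J1=6 J2=3
M=3(L−1)−2J1−J2=3·8−2·6−3=9

M = 9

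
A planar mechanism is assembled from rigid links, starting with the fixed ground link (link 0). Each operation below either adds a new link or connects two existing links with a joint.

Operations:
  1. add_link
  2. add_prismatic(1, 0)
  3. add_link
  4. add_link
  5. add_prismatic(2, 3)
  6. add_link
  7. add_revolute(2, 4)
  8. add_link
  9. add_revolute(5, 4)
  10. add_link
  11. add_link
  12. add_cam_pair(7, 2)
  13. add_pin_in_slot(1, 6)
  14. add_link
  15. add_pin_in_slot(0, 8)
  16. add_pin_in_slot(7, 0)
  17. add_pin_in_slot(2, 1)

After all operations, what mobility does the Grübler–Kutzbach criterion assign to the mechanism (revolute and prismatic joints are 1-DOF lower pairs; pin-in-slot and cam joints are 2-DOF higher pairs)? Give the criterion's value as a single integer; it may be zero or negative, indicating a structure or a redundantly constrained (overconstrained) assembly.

[1;0;0] (link 0 is ground)
L+ [2;0;0]
P(1,0)∈J1 [2;1;0]
L+ [3;1;0]
L+ [4;1;0]
P(2,3)∈J1 [4;2;0]
L+ [5;2;0]
R(2,4)∈J1 [5;3;0]
L+ [6;3;0]
R(5,4)∈J1 [6;4;0]
L+ [7;4;0]
L+ [8;4;0]
C(7,2)∈J2 [8;4;1]
PS(1,6)∈J2 [8;4;2]
L+ [9;4;2]
PS(0,8)∈J2 [9;4;3]
PS(7,0)∈J2 [9;4;4]
PS(2,1)∈J2 [9;4;5]
mobility = 24 − 8 − 5 = 11

M = 11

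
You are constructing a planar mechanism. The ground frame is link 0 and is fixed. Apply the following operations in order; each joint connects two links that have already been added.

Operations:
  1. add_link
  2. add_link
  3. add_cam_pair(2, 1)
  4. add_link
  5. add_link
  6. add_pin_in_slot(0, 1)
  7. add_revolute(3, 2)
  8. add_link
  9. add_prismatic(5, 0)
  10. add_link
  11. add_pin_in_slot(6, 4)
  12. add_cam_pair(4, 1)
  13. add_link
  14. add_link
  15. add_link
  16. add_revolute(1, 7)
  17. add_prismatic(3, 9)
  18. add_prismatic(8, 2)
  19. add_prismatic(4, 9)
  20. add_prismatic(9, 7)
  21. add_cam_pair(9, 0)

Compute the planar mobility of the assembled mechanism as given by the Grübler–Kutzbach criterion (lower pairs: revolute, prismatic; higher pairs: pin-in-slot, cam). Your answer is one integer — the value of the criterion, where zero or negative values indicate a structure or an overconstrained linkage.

L=1 J1=0 J2=0
add link → L=2 J1=0 J2=0
add link → L=3 J1=0 J2=0
C@2,1 dof=2 J2 → L=3 J1=0 J2=1
add link → L=4 J1=0 J2=1
add link → L=5 J1=0 J2=1
PS@0,1 dof=2 J2 → L=5 J1=0 J2=2
R@3,2 dof=1 J1 → L=5 J1=1 J2=2
add link → L=6 J1=1 J2=2
P@5,0 dof=1 J1 → L=6 J1=2 J2=2
add link → L=7 J1=2 J2=2
PS@6,4 dof=2 J2 → L=7 J1=2 J2=3
C@4,1 dof=2 J2 → L=7 J1=2 J2=4
add link → L=8 J1=2 J2=4
add link → L=9 J1=2 J2=4
add link → L=10 J1=2 J2=4
R@1,7 dof=1 J1 → L=10 J1=3 J2=4
P@3,9 dof=1 J1 → L=10 J1=4 J2=4
P@8,2 dof=1 J1 → L=10 J1=5 J2=4
P@4,9 dof=1 J1 → L=10 J1=6 J2=4
P@9,7 dof=1 J1 → L=10 J1=7 J2=4
C@9,0 dof=2 J2 → L=10 J1=7 J2=5
M=3(L−1)−2J1−J2=3·9−2·7−5=8

M = 8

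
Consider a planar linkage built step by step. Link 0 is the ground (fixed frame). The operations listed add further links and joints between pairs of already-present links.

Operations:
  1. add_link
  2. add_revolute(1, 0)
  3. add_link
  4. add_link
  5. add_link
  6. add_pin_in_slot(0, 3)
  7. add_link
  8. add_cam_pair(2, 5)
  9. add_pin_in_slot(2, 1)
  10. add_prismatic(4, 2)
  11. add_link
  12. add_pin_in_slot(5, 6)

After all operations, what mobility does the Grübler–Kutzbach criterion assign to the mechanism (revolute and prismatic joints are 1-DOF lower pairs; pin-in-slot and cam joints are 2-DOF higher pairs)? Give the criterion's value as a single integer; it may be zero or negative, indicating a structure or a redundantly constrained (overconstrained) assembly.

M = 10

(L,J1,J2)=(1,0,0); link0 fixed
link1: (2,0,0)
R 1-0 [J1]: (2,1,0)
link2: (3,1,0)
link3: (4,1,0)
link4: (5,1,0)
PS 0-3 [J2]: (5,1,1)
link5: (6,1,1)
C 2-5 [J2]: (6,1,2)
PS 2-1 [J2]: (6,1,3)
P 4-2 [J1]: (6,2,3)
link6: (7,2,3)
PS 5-6 [J2]: (7,2,4)
Grübler: 3·6 − 2·2 − 4 = 10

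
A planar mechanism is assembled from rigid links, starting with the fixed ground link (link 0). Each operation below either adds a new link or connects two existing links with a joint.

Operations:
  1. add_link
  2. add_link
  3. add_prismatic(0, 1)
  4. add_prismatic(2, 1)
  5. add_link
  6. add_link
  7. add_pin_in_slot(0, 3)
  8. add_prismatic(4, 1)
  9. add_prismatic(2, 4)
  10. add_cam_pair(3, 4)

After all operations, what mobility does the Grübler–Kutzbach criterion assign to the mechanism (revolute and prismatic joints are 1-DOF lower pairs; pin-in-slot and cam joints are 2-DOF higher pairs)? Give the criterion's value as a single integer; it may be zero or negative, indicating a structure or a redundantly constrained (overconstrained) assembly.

M = 2

link 0 = ground. State L|J1|J2 = 1|0|0
+link1  2|0|0
+link2  3|0|0
P(0,1) f=1→J1  3|1|0
P(2,1) f=1→J1  3|2|0
+link3  4|2|0
+link4  5|2|0
PS(0,3) f=2→J2  5|2|1
P(4,1) f=1→J1  5|3|1
P(2,4) f=1→J1  5|4|1
C(3,4) f=2→J2  5|4|2
M = 3(5−1)−2·4−2 = 12−8−2 = 2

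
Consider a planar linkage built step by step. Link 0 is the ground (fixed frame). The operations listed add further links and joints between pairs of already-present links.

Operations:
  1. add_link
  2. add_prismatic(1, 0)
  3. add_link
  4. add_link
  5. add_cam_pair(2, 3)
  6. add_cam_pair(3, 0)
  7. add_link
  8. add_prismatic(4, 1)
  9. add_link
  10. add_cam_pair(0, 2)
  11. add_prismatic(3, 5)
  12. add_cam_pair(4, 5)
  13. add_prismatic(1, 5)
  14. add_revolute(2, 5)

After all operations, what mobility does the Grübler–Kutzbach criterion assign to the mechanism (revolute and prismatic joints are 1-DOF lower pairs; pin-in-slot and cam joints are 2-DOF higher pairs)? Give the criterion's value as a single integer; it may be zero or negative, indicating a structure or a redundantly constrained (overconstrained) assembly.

link 0 = ground. State L|J1|J2 = 1|0|0
+link1  2|0|0
P(1,0) f=1→J1  2|1|0
+link2  3|1|0
+link3  4|1|0
C(2,3) f=2→J2  4|1|1
C(3,0) f=2→J2  4|1|2
+link4  5|1|2
P(4,1) f=1→J1  5|2|2
+link5  6|2|2
C(0,2) f=2→J2  6|2|3
P(3,5) f=1→J1  6|3|3
C(4,5) f=2→J2  6|3|4
P(1,5) f=1→J1  6|4|4
R(2,5) f=1→J1  6|5|4
M = 3(6−1)−2·5−4 = 15−10−4 = 1

M = 1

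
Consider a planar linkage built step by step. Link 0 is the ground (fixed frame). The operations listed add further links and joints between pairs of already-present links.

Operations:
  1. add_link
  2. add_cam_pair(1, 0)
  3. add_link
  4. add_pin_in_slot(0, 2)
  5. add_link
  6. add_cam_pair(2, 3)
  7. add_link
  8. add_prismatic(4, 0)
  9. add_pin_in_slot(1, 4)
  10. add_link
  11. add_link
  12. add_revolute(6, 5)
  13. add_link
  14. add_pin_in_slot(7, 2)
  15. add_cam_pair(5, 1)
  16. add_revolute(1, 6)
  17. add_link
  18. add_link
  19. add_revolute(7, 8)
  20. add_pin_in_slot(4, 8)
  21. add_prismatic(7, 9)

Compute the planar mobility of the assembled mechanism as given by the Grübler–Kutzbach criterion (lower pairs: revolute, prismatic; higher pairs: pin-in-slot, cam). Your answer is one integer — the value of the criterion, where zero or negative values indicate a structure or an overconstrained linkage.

M = 10

(L,J1,J2)=(1,0,0); link0 fixed
link1: (2,0,0)
C 1-0 [J2]: (2,0,1)
link2: (3,0,1)
PS 0-2 [J2]: (3,0,2)
link3: (4,0,2)
C 2-3 [J2]: (4,0,3)
link4: (5,0,3)
P 4-0 [J1]: (5,1,3)
PS 1-4 [J2]: (5,1,4)
link5: (6,1,4)
link6: (7,1,4)
R 6-5 [J1]: (7,2,4)
link7: (8,2,4)
PS 7-2 [J2]: (8,2,5)
C 5-1 [J2]: (8,2,6)
R 1-6 [J1]: (8,3,6)
link8: (9,3,6)
link9: (10,3,6)
R 7-8 [J1]: (10,4,6)
PS 4-8 [J2]: (10,4,7)
P 7-9 [J1]: (10,5,7)
Grübler: 3·9 − 2·5 − 7 = 10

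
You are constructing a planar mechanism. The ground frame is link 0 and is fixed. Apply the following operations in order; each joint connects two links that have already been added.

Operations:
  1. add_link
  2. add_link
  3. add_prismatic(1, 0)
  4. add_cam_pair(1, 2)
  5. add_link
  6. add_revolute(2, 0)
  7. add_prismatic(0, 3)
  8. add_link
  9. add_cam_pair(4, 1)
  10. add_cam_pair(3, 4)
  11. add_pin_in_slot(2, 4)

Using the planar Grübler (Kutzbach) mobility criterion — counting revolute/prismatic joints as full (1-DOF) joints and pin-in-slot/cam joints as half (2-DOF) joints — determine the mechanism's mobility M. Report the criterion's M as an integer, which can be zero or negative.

L=1 J1=0 J2=0
add link → L=2 J1=0 J2=0
add link → L=3 J1=0 J2=0
P@1,0 dof=1 J1 → L=3 J1=1 J2=0
C@1,2 dof=2 J2 → L=3 J1=1 J2=1
add link → L=4 J1=1 J2=1
R@2,0 dof=1 J1 → L=4 J1=2 J2=1
P@0,3 dof=1 J1 → L=4 J1=3 J2=1
add link → L=5 J1=3 J2=1
C@4,1 dof=2 J2 → L=5 J1=3 J2=2
C@3,4 dof=2 J2 → L=5 J1=3 J2=3
PS@2,4 dof=2 J2 → L=5 J1=3 J2=4
M=3(L−1)−2J1−J2=3·4−2·3−4=2

M = 2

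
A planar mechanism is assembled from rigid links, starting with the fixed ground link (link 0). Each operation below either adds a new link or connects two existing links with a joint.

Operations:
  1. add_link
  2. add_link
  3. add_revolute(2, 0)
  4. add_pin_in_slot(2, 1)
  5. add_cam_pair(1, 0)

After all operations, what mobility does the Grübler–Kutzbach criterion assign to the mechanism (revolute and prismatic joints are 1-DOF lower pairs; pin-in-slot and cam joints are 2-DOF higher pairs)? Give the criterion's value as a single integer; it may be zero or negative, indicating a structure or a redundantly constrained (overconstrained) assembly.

L=1 J1=0 J2=0
add link → L=2 J1=0 J2=0
add link → L=3 J1=0 J2=0
R@2,0 dof=1 J1 → L=3 J1=1 J2=0
PS@2,1 dof=2 J2 → L=3 J1=1 J2=1
C@1,0 dof=2 J2 → L=3 J1=1 J2=2
M=3(L−1)−2J1−J2=3·2−2·1−2=2

M = 2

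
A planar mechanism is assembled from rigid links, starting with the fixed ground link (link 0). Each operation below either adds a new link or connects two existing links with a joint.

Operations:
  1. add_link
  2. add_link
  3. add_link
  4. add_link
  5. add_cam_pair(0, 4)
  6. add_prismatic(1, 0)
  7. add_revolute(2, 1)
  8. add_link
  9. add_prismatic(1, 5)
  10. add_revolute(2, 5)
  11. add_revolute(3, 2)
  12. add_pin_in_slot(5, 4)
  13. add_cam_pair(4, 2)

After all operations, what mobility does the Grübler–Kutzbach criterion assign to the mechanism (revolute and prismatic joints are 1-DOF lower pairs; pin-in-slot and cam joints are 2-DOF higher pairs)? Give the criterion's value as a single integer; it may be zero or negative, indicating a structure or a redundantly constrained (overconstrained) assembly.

link 0 = ground. State L|J1|J2 = 1|0|0
+link1  2|0|0
+link2  3|0|0
+link3  4|0|0
+link4  5|0|0
C(0,4) f=2→J2  5|0|1
P(1,0) f=1→J1  5|1|1
R(2,1) f=1→J1  5|2|1
+link5  6|2|1
P(1,5) f=1→J1  6|3|1
R(2,5) f=1→J1  6|4|1
R(3,2) f=1→J1  6|5|1
PS(5,4) f=2→J2  6|5|2
C(4,2) f=2→J2  6|5|3
M = 3(6−1)−2·5−3 = 15−10−3 = 2

M = 2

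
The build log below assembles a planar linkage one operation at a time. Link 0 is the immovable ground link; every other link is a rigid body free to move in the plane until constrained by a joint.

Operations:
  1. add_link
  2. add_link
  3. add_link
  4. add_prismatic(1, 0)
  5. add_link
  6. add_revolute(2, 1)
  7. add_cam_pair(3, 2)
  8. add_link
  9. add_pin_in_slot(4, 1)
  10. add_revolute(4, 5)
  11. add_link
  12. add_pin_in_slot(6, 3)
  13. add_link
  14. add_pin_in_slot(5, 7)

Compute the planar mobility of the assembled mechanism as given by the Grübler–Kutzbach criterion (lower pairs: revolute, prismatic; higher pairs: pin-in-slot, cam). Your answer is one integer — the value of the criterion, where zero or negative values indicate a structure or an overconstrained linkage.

(L,J1,J2)=(1,0,0); link0 fixed
link1: (2,0,0)
link2: (3,0,0)
link3: (4,0,0)
P 1-0 [J1]: (4,1,0)
link4: (5,1,0)
R 2-1 [J1]: (5,2,0)
C 3-2 [J2]: (5,2,1)
link5: (6,2,1)
PS 4-1 [J2]: (6,2,2)
R 4-5 [J1]: (6,3,2)
link6: (7,3,2)
PS 6-3 [J2]: (7,3,3)
link7: (8,3,3)
PS 5-7 [J2]: (8,3,4)
Grübler: 3·7 − 2·3 − 4 = 11

M = 11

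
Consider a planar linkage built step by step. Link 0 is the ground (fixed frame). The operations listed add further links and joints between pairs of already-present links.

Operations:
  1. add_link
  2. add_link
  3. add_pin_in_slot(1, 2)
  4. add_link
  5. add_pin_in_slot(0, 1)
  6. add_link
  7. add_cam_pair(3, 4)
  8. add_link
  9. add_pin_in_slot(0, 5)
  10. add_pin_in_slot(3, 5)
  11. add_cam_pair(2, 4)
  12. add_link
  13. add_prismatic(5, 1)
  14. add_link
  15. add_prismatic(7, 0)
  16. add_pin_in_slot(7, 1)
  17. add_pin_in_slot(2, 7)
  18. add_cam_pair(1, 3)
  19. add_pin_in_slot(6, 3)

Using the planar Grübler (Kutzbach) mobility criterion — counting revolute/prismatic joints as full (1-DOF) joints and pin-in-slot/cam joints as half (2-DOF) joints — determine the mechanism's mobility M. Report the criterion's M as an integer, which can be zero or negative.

ground; <1,0,0>
#1 <2,0,0>
#2 <3,0,0>
PS:1↔2 J2 <3,0,1>
#3 <4,0,1>
PS:0↔1 J2 <4,0,2>
#4 <5,0,2>
C:3↔4 J2 <5,0,3>
#5 <6,0,3>
PS:0↔5 J2 <6,0,4>
PS:3↔5 J2 <6,0,5>
C:2↔4 J2 <6,0,6>
#6 <7,0,6>
P:5↔1 J1 <7,1,6>
#7 <8,1,6>
P:7↔0 J1 <8,2,6>
PS:7↔1 J2 <8,2,7>
PS:2↔7 J2 <8,2,8>
C:1↔3 J2 <8,2,9>
PS:6↔3 J2 <8,2,10>
3×7 − 2×2 − 1×10 = 7

M = 7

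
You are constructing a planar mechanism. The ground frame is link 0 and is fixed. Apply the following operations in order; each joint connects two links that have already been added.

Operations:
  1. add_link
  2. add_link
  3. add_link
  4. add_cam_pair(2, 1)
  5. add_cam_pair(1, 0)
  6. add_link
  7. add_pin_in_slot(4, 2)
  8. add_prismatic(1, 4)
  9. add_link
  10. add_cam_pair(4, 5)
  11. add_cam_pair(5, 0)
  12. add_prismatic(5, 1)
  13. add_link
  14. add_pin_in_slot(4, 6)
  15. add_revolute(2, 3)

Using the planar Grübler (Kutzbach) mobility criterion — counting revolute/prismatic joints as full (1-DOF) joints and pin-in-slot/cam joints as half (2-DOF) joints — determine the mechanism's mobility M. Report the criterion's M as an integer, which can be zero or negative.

M = 6

link 0 = ground. State L|J1|J2 = 1|0|0
+link1  2|0|0
+link2  3|0|0
+link3  4|0|0
C(2,1) f=2→J2  4|0|1
C(1,0) f=2→J2  4|0|2
+link4  5|0|2
PS(4,2) f=2→J2  5|0|3
P(1,4) f=1→J1  5|1|3
+link5  6|1|3
C(4,5) f=2→J2  6|1|4
C(5,0) f=2→J2  6|1|5
P(5,1) f=1→J1  6|2|5
+link6  7|2|5
PS(4,6) f=2→J2  7|2|6
R(2,3) f=1→J1  7|3|6
M = 3(7−1)−2·3−6 = 18−6−6 = 6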